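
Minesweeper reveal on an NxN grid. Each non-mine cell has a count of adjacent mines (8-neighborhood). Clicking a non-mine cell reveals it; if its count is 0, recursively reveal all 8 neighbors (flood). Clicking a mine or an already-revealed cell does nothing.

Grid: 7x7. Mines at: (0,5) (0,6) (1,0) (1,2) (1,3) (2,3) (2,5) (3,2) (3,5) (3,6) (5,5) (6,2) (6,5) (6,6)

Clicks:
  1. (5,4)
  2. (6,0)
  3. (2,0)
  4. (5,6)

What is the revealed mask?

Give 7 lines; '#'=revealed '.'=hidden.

Click 1 (5,4) count=2: revealed 1 new [(5,4)] -> total=1
Click 2 (6,0) count=0: revealed 10 new [(2,0) (2,1) (3,0) (3,1) (4,0) (4,1) (5,0) (5,1) (6,0) (6,1)] -> total=11
Click 3 (2,0) count=1: revealed 0 new [(none)] -> total=11
Click 4 (5,6) count=3: revealed 1 new [(5,6)] -> total=12

Answer: .......
.......
##.....
##.....
##.....
##..#.#
##.....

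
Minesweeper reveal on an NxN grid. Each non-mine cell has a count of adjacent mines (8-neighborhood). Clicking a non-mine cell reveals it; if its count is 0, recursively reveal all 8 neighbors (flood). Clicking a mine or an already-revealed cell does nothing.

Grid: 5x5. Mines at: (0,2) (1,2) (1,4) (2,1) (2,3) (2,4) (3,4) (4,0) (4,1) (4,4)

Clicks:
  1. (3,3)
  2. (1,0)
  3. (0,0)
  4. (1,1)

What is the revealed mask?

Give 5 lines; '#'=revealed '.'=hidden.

Answer: ##...
##...
.....
...#.
.....

Derivation:
Click 1 (3,3) count=4: revealed 1 new [(3,3)] -> total=1
Click 2 (1,0) count=1: revealed 1 new [(1,0)] -> total=2
Click 3 (0,0) count=0: revealed 3 new [(0,0) (0,1) (1,1)] -> total=5
Click 4 (1,1) count=3: revealed 0 new [(none)] -> total=5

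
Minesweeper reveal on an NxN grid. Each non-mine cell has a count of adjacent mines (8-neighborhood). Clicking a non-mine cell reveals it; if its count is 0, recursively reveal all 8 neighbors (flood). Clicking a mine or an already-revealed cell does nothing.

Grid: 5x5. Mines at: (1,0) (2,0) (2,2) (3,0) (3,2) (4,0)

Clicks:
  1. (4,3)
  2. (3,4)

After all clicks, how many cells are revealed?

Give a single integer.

Click 1 (4,3) count=1: revealed 1 new [(4,3)] -> total=1
Click 2 (3,4) count=0: revealed 13 new [(0,1) (0,2) (0,3) (0,4) (1,1) (1,2) (1,3) (1,4) (2,3) (2,4) (3,3) (3,4) (4,4)] -> total=14

Answer: 14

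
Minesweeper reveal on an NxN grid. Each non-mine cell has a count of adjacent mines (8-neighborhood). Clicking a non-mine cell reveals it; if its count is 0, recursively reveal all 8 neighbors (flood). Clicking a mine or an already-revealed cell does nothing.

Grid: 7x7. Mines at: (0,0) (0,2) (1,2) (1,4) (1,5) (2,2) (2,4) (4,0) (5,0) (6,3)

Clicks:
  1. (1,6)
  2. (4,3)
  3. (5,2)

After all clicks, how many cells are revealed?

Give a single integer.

Answer: 24

Derivation:
Click 1 (1,6) count=1: revealed 1 new [(1,6)] -> total=1
Click 2 (4,3) count=0: revealed 23 new [(2,5) (2,6) (3,1) (3,2) (3,3) (3,4) (3,5) (3,6) (4,1) (4,2) (4,3) (4,4) (4,5) (4,6) (5,1) (5,2) (5,3) (5,4) (5,5) (5,6) (6,4) (6,5) (6,6)] -> total=24
Click 3 (5,2) count=1: revealed 0 new [(none)] -> total=24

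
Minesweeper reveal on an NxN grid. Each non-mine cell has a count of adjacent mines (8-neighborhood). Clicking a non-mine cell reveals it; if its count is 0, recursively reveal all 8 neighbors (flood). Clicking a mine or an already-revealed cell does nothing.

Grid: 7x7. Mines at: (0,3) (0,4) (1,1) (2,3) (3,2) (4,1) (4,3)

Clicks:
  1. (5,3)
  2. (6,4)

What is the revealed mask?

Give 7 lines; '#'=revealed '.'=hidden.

Click 1 (5,3) count=1: revealed 1 new [(5,3)] -> total=1
Click 2 (6,4) count=0: revealed 27 new [(0,5) (0,6) (1,4) (1,5) (1,6) (2,4) (2,5) (2,6) (3,4) (3,5) (3,6) (4,4) (4,5) (4,6) (5,0) (5,1) (5,2) (5,4) (5,5) (5,6) (6,0) (6,1) (6,2) (6,3) (6,4) (6,5) (6,6)] -> total=28

Answer: .....##
....###
....###
....###
....###
#######
#######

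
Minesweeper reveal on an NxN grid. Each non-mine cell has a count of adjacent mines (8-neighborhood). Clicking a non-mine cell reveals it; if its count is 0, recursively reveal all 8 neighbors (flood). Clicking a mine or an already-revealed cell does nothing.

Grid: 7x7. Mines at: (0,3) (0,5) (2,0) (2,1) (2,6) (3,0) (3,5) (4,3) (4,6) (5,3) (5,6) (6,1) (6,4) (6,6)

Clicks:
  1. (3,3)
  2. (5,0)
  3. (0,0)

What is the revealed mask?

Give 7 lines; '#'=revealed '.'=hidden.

Answer: ###....
###....
.......
...#...
.......
#......
.......

Derivation:
Click 1 (3,3) count=1: revealed 1 new [(3,3)] -> total=1
Click 2 (5,0) count=1: revealed 1 new [(5,0)] -> total=2
Click 3 (0,0) count=0: revealed 6 new [(0,0) (0,1) (0,2) (1,0) (1,1) (1,2)] -> total=8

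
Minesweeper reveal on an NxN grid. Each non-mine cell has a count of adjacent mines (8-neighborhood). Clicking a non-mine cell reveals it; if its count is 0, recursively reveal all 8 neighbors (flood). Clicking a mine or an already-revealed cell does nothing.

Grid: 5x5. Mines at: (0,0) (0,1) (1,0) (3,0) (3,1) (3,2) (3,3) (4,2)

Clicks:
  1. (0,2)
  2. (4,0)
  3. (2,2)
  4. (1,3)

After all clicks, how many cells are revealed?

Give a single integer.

Click 1 (0,2) count=1: revealed 1 new [(0,2)] -> total=1
Click 2 (4,0) count=2: revealed 1 new [(4,0)] -> total=2
Click 3 (2,2) count=3: revealed 1 new [(2,2)] -> total=3
Click 4 (1,3) count=0: revealed 7 new [(0,3) (0,4) (1,2) (1,3) (1,4) (2,3) (2,4)] -> total=10

Answer: 10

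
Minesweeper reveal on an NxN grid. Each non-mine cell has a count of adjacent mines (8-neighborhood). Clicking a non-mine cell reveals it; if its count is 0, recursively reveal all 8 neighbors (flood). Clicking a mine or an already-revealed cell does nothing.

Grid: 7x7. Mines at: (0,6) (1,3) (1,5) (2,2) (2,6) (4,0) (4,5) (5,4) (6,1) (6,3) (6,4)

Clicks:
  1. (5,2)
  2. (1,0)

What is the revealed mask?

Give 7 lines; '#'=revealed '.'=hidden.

Answer: ###....
###....
##.....
##.....
.......
..#....
.......

Derivation:
Click 1 (5,2) count=2: revealed 1 new [(5,2)] -> total=1
Click 2 (1,0) count=0: revealed 10 new [(0,0) (0,1) (0,2) (1,0) (1,1) (1,2) (2,0) (2,1) (3,0) (3,1)] -> total=11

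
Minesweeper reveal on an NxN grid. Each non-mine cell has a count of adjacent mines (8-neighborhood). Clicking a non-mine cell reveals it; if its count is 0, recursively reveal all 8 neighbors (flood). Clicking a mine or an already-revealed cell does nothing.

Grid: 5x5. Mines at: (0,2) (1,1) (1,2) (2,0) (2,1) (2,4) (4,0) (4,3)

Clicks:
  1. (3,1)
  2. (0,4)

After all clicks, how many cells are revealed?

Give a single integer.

Answer: 5

Derivation:
Click 1 (3,1) count=3: revealed 1 new [(3,1)] -> total=1
Click 2 (0,4) count=0: revealed 4 new [(0,3) (0,4) (1,3) (1,4)] -> total=5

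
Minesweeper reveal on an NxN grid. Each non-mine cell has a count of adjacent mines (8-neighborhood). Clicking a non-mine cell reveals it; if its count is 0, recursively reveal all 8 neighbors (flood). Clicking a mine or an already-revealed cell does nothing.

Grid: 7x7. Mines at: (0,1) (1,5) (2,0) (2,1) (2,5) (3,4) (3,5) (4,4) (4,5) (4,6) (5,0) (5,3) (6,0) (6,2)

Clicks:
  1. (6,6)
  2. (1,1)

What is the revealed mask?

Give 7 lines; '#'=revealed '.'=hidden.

Click 1 (6,6) count=0: revealed 6 new [(5,4) (5,5) (5,6) (6,4) (6,5) (6,6)] -> total=6
Click 2 (1,1) count=3: revealed 1 new [(1,1)] -> total=7

Answer: .......
.#.....
.......
.......
.......
....###
....###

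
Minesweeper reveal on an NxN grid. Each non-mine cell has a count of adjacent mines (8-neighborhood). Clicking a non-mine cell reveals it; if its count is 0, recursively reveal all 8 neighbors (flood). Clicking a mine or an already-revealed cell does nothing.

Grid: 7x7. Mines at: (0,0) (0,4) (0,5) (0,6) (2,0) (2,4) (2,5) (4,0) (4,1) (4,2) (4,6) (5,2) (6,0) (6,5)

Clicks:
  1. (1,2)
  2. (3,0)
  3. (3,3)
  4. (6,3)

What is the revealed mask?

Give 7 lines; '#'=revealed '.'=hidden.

Answer: .###...
.###...
.###...
####...
.......
.......
...#...

Derivation:
Click 1 (1,2) count=0: revealed 12 new [(0,1) (0,2) (0,3) (1,1) (1,2) (1,3) (2,1) (2,2) (2,3) (3,1) (3,2) (3,3)] -> total=12
Click 2 (3,0) count=3: revealed 1 new [(3,0)] -> total=13
Click 3 (3,3) count=2: revealed 0 new [(none)] -> total=13
Click 4 (6,3) count=1: revealed 1 new [(6,3)] -> total=14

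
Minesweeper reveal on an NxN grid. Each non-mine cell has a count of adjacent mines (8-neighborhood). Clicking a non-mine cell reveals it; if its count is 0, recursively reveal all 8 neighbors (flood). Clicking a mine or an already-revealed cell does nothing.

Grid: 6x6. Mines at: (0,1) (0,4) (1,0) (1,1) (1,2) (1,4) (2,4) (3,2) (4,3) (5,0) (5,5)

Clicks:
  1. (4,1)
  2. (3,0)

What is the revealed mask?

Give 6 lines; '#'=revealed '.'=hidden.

Answer: ......
......
##....
##....
##....
......

Derivation:
Click 1 (4,1) count=2: revealed 1 new [(4,1)] -> total=1
Click 2 (3,0) count=0: revealed 5 new [(2,0) (2,1) (3,0) (3,1) (4,0)] -> total=6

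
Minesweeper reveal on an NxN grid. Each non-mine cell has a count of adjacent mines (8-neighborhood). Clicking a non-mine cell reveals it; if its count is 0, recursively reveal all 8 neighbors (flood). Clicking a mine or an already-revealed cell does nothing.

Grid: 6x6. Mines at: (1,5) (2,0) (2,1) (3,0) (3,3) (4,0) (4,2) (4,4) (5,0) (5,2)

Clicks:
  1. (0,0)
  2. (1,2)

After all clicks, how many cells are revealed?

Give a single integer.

Answer: 13

Derivation:
Click 1 (0,0) count=0: revealed 13 new [(0,0) (0,1) (0,2) (0,3) (0,4) (1,0) (1,1) (1,2) (1,3) (1,4) (2,2) (2,3) (2,4)] -> total=13
Click 2 (1,2) count=1: revealed 0 new [(none)] -> total=13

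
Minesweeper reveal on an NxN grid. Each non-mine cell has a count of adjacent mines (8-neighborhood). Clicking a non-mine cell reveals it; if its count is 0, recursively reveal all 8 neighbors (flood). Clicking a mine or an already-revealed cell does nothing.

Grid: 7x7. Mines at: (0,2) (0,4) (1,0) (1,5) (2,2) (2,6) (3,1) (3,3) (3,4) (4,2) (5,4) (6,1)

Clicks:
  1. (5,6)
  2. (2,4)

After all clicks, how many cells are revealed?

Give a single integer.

Click 1 (5,6) count=0: revealed 8 new [(3,5) (3,6) (4,5) (4,6) (5,5) (5,6) (6,5) (6,6)] -> total=8
Click 2 (2,4) count=3: revealed 1 new [(2,4)] -> total=9

Answer: 9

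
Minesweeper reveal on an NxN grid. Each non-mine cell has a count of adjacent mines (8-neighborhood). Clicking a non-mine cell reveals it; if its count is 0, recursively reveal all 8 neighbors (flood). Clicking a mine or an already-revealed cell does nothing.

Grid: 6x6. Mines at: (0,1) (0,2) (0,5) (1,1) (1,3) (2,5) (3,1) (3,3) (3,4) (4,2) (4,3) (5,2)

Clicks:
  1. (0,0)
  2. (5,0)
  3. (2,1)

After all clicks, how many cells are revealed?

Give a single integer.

Answer: 6

Derivation:
Click 1 (0,0) count=2: revealed 1 new [(0,0)] -> total=1
Click 2 (5,0) count=0: revealed 4 new [(4,0) (4,1) (5,0) (5,1)] -> total=5
Click 3 (2,1) count=2: revealed 1 new [(2,1)] -> total=6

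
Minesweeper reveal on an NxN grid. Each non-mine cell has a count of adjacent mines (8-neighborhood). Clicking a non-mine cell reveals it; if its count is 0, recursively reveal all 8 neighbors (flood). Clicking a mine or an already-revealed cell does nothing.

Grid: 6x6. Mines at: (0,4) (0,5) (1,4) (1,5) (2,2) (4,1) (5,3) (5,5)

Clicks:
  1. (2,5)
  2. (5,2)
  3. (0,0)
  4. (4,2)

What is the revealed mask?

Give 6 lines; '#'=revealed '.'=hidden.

Click 1 (2,5) count=2: revealed 1 new [(2,5)] -> total=1
Click 2 (5,2) count=2: revealed 1 new [(5,2)] -> total=2
Click 3 (0,0) count=0: revealed 12 new [(0,0) (0,1) (0,2) (0,3) (1,0) (1,1) (1,2) (1,3) (2,0) (2,1) (3,0) (3,1)] -> total=14
Click 4 (4,2) count=2: revealed 1 new [(4,2)] -> total=15

Answer: ####..
####..
##...#
##....
..#...
..#...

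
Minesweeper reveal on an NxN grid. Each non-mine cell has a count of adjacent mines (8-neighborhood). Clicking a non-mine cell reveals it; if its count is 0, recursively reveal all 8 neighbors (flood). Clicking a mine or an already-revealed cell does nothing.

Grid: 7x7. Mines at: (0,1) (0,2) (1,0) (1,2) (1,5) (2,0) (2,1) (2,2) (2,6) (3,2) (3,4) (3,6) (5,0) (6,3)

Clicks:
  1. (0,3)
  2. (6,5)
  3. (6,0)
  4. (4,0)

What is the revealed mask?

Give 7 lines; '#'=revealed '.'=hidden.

Click 1 (0,3) count=2: revealed 1 new [(0,3)] -> total=1
Click 2 (6,5) count=0: revealed 9 new [(4,4) (4,5) (4,6) (5,4) (5,5) (5,6) (6,4) (6,5) (6,6)] -> total=10
Click 3 (6,0) count=1: revealed 1 new [(6,0)] -> total=11
Click 4 (4,0) count=1: revealed 1 new [(4,0)] -> total=12

Answer: ...#...
.......
.......
.......
#...###
....###
#...###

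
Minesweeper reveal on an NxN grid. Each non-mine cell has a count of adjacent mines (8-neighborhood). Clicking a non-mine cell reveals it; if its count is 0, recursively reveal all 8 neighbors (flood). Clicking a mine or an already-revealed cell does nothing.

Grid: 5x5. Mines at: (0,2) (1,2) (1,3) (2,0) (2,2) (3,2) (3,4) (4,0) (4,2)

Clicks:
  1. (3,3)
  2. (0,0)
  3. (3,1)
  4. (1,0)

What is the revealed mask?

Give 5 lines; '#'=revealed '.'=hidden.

Answer: ##...
##...
.....
.#.#.
.....

Derivation:
Click 1 (3,3) count=4: revealed 1 new [(3,3)] -> total=1
Click 2 (0,0) count=0: revealed 4 new [(0,0) (0,1) (1,0) (1,1)] -> total=5
Click 3 (3,1) count=5: revealed 1 new [(3,1)] -> total=6
Click 4 (1,0) count=1: revealed 0 new [(none)] -> total=6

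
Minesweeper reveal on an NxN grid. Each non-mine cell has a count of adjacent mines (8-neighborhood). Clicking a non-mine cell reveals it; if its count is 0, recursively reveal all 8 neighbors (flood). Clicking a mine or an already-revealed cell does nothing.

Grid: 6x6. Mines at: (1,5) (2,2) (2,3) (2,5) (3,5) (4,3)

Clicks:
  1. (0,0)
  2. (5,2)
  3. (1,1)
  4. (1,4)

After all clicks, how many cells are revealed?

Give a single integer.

Answer: 21

Derivation:
Click 1 (0,0) count=0: revealed 21 new [(0,0) (0,1) (0,2) (0,3) (0,4) (1,0) (1,1) (1,2) (1,3) (1,4) (2,0) (2,1) (3,0) (3,1) (3,2) (4,0) (4,1) (4,2) (5,0) (5,1) (5,2)] -> total=21
Click 2 (5,2) count=1: revealed 0 new [(none)] -> total=21
Click 3 (1,1) count=1: revealed 0 new [(none)] -> total=21
Click 4 (1,4) count=3: revealed 0 new [(none)] -> total=21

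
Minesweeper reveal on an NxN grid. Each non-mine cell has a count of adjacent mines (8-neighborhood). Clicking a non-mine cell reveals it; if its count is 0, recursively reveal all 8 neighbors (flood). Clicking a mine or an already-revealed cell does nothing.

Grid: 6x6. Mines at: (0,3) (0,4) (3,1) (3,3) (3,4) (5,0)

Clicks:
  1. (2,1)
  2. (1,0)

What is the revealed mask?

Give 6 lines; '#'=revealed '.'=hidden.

Click 1 (2,1) count=1: revealed 1 new [(2,1)] -> total=1
Click 2 (1,0) count=0: revealed 8 new [(0,0) (0,1) (0,2) (1,0) (1,1) (1,2) (2,0) (2,2)] -> total=9

Answer: ###...
###...
###...
......
......
......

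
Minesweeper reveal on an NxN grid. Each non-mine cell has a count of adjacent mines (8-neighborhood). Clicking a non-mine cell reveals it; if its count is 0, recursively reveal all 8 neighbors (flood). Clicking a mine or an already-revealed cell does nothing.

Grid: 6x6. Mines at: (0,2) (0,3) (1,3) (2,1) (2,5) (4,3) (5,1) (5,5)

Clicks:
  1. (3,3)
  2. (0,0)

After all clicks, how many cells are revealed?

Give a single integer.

Answer: 5

Derivation:
Click 1 (3,3) count=1: revealed 1 new [(3,3)] -> total=1
Click 2 (0,0) count=0: revealed 4 new [(0,0) (0,1) (1,0) (1,1)] -> total=5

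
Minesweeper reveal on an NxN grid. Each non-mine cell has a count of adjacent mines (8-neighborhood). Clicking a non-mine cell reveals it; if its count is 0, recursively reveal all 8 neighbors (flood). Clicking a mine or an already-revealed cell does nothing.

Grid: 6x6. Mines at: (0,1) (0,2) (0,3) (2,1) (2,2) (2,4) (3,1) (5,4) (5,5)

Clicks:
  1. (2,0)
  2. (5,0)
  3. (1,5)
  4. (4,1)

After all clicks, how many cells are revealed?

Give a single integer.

Click 1 (2,0) count=2: revealed 1 new [(2,0)] -> total=1
Click 2 (5,0) count=0: revealed 8 new [(4,0) (4,1) (4,2) (4,3) (5,0) (5,1) (5,2) (5,3)] -> total=9
Click 3 (1,5) count=1: revealed 1 new [(1,5)] -> total=10
Click 4 (4,1) count=1: revealed 0 new [(none)] -> total=10

Answer: 10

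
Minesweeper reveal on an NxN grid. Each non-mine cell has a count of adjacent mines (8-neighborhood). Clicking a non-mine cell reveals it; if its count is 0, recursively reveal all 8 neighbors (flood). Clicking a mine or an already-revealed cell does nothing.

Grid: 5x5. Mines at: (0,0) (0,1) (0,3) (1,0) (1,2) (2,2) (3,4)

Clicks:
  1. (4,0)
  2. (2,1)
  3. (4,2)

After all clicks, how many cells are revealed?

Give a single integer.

Answer: 10

Derivation:
Click 1 (4,0) count=0: revealed 10 new [(2,0) (2,1) (3,0) (3,1) (3,2) (3,3) (4,0) (4,1) (4,2) (4,3)] -> total=10
Click 2 (2,1) count=3: revealed 0 new [(none)] -> total=10
Click 3 (4,2) count=0: revealed 0 new [(none)] -> total=10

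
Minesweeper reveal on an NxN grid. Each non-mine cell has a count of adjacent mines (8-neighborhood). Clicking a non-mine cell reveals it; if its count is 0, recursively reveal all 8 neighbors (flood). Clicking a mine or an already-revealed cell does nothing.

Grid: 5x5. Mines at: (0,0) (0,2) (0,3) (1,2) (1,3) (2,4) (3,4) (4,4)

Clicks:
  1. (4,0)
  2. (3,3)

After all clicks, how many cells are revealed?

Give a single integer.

Click 1 (4,0) count=0: revealed 14 new [(1,0) (1,1) (2,0) (2,1) (2,2) (2,3) (3,0) (3,1) (3,2) (3,3) (4,0) (4,1) (4,2) (4,3)] -> total=14
Click 2 (3,3) count=3: revealed 0 new [(none)] -> total=14

Answer: 14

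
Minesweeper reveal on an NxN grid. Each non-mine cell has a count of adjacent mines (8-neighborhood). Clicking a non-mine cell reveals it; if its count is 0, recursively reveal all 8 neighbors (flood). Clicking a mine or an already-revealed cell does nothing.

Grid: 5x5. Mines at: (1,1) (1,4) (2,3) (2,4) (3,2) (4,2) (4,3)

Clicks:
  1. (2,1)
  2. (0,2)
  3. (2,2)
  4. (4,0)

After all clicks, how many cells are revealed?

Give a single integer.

Answer: 8

Derivation:
Click 1 (2,1) count=2: revealed 1 new [(2,1)] -> total=1
Click 2 (0,2) count=1: revealed 1 new [(0,2)] -> total=2
Click 3 (2,2) count=3: revealed 1 new [(2,2)] -> total=3
Click 4 (4,0) count=0: revealed 5 new [(2,0) (3,0) (3,1) (4,0) (4,1)] -> total=8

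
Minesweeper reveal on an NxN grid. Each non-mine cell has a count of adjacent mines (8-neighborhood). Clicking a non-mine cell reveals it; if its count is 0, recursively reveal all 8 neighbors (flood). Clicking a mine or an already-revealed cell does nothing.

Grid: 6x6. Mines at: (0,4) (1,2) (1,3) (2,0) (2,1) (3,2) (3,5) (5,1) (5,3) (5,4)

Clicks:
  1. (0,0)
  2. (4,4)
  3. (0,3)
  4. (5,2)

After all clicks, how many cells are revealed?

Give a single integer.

Click 1 (0,0) count=0: revealed 4 new [(0,0) (0,1) (1,0) (1,1)] -> total=4
Click 2 (4,4) count=3: revealed 1 new [(4,4)] -> total=5
Click 3 (0,3) count=3: revealed 1 new [(0,3)] -> total=6
Click 4 (5,2) count=2: revealed 1 new [(5,2)] -> total=7

Answer: 7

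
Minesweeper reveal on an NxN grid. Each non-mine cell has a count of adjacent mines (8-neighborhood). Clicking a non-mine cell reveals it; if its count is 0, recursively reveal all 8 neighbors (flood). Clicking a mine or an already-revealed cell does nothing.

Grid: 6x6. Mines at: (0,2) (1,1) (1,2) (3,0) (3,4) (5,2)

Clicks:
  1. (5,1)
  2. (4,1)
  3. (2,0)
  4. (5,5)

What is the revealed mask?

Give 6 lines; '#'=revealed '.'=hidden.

Answer: ......
......
#.....
......
.#.###
.#.###

Derivation:
Click 1 (5,1) count=1: revealed 1 new [(5,1)] -> total=1
Click 2 (4,1) count=2: revealed 1 new [(4,1)] -> total=2
Click 3 (2,0) count=2: revealed 1 new [(2,0)] -> total=3
Click 4 (5,5) count=0: revealed 6 new [(4,3) (4,4) (4,5) (5,3) (5,4) (5,5)] -> total=9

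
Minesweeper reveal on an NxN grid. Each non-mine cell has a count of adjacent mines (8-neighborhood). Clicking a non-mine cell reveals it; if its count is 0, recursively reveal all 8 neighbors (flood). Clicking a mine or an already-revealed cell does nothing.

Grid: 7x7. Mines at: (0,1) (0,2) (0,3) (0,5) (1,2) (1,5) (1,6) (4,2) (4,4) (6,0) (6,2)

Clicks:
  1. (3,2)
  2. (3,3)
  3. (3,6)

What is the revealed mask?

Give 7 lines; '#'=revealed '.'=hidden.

Answer: .......
.......
.....##
..##.##
.....##
...####
...####

Derivation:
Click 1 (3,2) count=1: revealed 1 new [(3,2)] -> total=1
Click 2 (3,3) count=2: revealed 1 new [(3,3)] -> total=2
Click 3 (3,6) count=0: revealed 14 new [(2,5) (2,6) (3,5) (3,6) (4,5) (4,6) (5,3) (5,4) (5,5) (5,6) (6,3) (6,4) (6,5) (6,6)] -> total=16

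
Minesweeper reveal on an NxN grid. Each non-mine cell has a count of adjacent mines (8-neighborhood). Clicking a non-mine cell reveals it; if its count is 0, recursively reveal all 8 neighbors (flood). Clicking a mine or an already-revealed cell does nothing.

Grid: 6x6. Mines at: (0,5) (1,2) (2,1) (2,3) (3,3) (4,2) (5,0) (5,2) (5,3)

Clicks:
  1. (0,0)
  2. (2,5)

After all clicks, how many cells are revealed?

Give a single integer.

Answer: 14

Derivation:
Click 1 (0,0) count=0: revealed 4 new [(0,0) (0,1) (1,0) (1,1)] -> total=4
Click 2 (2,5) count=0: revealed 10 new [(1,4) (1,5) (2,4) (2,5) (3,4) (3,5) (4,4) (4,5) (5,4) (5,5)] -> total=14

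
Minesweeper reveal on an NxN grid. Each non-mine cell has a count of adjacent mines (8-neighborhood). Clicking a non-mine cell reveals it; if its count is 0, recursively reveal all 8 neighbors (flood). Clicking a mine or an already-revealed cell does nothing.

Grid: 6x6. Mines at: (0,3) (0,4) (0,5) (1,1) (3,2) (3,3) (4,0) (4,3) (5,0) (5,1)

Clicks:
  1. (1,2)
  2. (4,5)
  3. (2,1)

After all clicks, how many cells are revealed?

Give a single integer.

Answer: 12

Derivation:
Click 1 (1,2) count=2: revealed 1 new [(1,2)] -> total=1
Click 2 (4,5) count=0: revealed 10 new [(1,4) (1,5) (2,4) (2,5) (3,4) (3,5) (4,4) (4,5) (5,4) (5,5)] -> total=11
Click 3 (2,1) count=2: revealed 1 new [(2,1)] -> total=12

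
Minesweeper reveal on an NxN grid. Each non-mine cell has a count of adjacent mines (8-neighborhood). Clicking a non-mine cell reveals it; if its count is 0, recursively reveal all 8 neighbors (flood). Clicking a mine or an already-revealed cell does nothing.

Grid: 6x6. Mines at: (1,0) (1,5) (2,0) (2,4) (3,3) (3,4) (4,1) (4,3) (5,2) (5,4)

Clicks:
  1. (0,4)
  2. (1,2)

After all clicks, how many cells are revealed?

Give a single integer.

Answer: 11

Derivation:
Click 1 (0,4) count=1: revealed 1 new [(0,4)] -> total=1
Click 2 (1,2) count=0: revealed 10 new [(0,1) (0,2) (0,3) (1,1) (1,2) (1,3) (1,4) (2,1) (2,2) (2,3)] -> total=11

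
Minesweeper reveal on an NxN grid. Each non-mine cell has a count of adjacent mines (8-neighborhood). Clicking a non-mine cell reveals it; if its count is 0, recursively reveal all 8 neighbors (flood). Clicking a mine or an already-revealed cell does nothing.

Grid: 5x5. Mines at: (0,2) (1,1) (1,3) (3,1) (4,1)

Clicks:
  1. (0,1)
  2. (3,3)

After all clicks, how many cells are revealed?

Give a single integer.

Click 1 (0,1) count=2: revealed 1 new [(0,1)] -> total=1
Click 2 (3,3) count=0: revealed 9 new [(2,2) (2,3) (2,4) (3,2) (3,3) (3,4) (4,2) (4,3) (4,4)] -> total=10

Answer: 10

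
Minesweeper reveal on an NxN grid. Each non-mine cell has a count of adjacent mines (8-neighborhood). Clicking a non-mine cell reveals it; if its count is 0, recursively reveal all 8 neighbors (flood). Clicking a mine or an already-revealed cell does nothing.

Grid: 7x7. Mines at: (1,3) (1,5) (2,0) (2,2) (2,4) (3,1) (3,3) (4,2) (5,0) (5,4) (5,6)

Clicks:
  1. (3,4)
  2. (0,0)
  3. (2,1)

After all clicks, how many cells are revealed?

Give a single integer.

Click 1 (3,4) count=2: revealed 1 new [(3,4)] -> total=1
Click 2 (0,0) count=0: revealed 6 new [(0,0) (0,1) (0,2) (1,0) (1,1) (1,2)] -> total=7
Click 3 (2,1) count=3: revealed 1 new [(2,1)] -> total=8

Answer: 8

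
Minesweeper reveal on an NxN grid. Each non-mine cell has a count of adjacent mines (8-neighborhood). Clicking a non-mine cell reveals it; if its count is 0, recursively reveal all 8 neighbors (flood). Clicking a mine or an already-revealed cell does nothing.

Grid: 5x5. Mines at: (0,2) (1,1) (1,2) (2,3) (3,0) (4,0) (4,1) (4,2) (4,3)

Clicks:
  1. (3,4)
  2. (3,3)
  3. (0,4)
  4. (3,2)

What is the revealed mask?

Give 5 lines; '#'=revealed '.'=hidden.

Click 1 (3,4) count=2: revealed 1 new [(3,4)] -> total=1
Click 2 (3,3) count=3: revealed 1 new [(3,3)] -> total=2
Click 3 (0,4) count=0: revealed 4 new [(0,3) (0,4) (1,3) (1,4)] -> total=6
Click 4 (3,2) count=4: revealed 1 new [(3,2)] -> total=7

Answer: ...##
...##
.....
..###
.....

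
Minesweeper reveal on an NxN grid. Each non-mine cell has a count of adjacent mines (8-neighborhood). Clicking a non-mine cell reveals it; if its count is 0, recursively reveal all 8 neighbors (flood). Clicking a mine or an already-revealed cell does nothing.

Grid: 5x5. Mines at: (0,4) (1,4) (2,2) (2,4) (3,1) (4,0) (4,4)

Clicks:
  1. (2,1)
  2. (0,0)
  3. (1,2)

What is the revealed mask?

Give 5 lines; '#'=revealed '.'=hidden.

Answer: ####.
####.
##...
.....
.....

Derivation:
Click 1 (2,1) count=2: revealed 1 new [(2,1)] -> total=1
Click 2 (0,0) count=0: revealed 9 new [(0,0) (0,1) (0,2) (0,3) (1,0) (1,1) (1,2) (1,3) (2,0)] -> total=10
Click 3 (1,2) count=1: revealed 0 new [(none)] -> total=10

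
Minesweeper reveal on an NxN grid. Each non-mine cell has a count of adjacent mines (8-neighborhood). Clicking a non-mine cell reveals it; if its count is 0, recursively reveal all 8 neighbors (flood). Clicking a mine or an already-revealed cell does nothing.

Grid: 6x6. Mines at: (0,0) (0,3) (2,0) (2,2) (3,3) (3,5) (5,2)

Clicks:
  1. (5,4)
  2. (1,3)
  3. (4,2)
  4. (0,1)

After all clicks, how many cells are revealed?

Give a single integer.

Answer: 9

Derivation:
Click 1 (5,4) count=0: revealed 6 new [(4,3) (4,4) (4,5) (5,3) (5,4) (5,5)] -> total=6
Click 2 (1,3) count=2: revealed 1 new [(1,3)] -> total=7
Click 3 (4,2) count=2: revealed 1 new [(4,2)] -> total=8
Click 4 (0,1) count=1: revealed 1 new [(0,1)] -> total=9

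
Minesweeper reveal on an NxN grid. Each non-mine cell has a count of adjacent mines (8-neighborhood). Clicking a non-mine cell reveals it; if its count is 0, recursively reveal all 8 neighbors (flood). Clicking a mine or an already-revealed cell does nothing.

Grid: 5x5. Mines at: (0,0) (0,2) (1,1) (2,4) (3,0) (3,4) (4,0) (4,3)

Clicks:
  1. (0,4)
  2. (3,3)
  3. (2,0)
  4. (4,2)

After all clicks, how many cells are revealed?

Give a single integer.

Click 1 (0,4) count=0: revealed 4 new [(0,3) (0,4) (1,3) (1,4)] -> total=4
Click 2 (3,3) count=3: revealed 1 new [(3,3)] -> total=5
Click 3 (2,0) count=2: revealed 1 new [(2,0)] -> total=6
Click 4 (4,2) count=1: revealed 1 new [(4,2)] -> total=7

Answer: 7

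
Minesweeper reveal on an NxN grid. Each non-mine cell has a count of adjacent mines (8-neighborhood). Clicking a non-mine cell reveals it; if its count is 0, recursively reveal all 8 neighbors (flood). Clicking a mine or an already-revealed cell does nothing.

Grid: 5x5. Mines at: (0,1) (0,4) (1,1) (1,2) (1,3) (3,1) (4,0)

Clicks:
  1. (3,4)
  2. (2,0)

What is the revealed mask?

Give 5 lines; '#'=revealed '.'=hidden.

Answer: .....
.....
#.###
..###
..###

Derivation:
Click 1 (3,4) count=0: revealed 9 new [(2,2) (2,3) (2,4) (3,2) (3,3) (3,4) (4,2) (4,3) (4,4)] -> total=9
Click 2 (2,0) count=2: revealed 1 new [(2,0)] -> total=10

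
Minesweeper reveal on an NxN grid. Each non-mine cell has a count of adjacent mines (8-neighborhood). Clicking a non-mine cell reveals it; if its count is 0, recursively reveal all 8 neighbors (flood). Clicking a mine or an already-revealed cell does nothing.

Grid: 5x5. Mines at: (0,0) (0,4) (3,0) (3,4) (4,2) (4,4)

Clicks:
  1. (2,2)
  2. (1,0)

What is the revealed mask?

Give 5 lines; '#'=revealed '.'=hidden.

Answer: .###.
####.
.###.
.###.
.....

Derivation:
Click 1 (2,2) count=0: revealed 12 new [(0,1) (0,2) (0,3) (1,1) (1,2) (1,3) (2,1) (2,2) (2,3) (3,1) (3,2) (3,3)] -> total=12
Click 2 (1,0) count=1: revealed 1 new [(1,0)] -> total=13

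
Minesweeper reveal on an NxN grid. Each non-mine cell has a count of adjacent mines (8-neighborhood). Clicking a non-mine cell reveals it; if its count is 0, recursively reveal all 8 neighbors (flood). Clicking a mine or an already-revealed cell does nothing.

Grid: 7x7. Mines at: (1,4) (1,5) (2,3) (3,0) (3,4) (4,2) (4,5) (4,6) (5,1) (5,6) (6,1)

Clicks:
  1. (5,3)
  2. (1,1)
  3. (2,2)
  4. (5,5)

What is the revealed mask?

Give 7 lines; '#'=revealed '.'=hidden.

Answer: ####...
####...
###....
.......
.......
...#.#.
.......

Derivation:
Click 1 (5,3) count=1: revealed 1 new [(5,3)] -> total=1
Click 2 (1,1) count=0: revealed 11 new [(0,0) (0,1) (0,2) (0,3) (1,0) (1,1) (1,2) (1,3) (2,0) (2,1) (2,2)] -> total=12
Click 3 (2,2) count=1: revealed 0 new [(none)] -> total=12
Click 4 (5,5) count=3: revealed 1 new [(5,5)] -> total=13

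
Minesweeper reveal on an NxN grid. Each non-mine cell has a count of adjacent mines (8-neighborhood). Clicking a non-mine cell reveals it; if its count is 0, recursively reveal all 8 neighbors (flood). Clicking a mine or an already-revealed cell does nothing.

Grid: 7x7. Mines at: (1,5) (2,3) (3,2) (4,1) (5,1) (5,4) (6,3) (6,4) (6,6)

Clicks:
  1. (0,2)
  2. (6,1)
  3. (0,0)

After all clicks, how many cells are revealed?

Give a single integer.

Answer: 16

Derivation:
Click 1 (0,2) count=0: revealed 15 new [(0,0) (0,1) (0,2) (0,3) (0,4) (1,0) (1,1) (1,2) (1,3) (1,4) (2,0) (2,1) (2,2) (3,0) (3,1)] -> total=15
Click 2 (6,1) count=1: revealed 1 new [(6,1)] -> total=16
Click 3 (0,0) count=0: revealed 0 new [(none)] -> total=16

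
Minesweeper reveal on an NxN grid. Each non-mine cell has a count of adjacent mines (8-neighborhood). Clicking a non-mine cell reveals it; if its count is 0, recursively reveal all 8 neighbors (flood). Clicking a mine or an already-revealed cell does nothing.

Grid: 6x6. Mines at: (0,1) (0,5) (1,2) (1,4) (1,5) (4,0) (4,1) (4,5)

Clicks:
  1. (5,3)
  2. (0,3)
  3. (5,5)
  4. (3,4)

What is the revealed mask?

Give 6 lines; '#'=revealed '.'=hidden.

Click 1 (5,3) count=0: revealed 12 new [(2,2) (2,3) (2,4) (3,2) (3,3) (3,4) (4,2) (4,3) (4,4) (5,2) (5,3) (5,4)] -> total=12
Click 2 (0,3) count=2: revealed 1 new [(0,3)] -> total=13
Click 3 (5,5) count=1: revealed 1 new [(5,5)] -> total=14
Click 4 (3,4) count=1: revealed 0 new [(none)] -> total=14

Answer: ...#..
......
..###.
..###.
..###.
..####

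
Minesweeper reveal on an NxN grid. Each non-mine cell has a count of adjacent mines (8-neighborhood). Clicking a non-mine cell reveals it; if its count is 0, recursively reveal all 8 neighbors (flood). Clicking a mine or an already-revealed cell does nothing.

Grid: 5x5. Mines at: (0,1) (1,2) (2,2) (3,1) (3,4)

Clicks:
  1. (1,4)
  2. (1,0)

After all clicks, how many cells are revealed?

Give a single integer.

Click 1 (1,4) count=0: revealed 6 new [(0,3) (0,4) (1,3) (1,4) (2,3) (2,4)] -> total=6
Click 2 (1,0) count=1: revealed 1 new [(1,0)] -> total=7

Answer: 7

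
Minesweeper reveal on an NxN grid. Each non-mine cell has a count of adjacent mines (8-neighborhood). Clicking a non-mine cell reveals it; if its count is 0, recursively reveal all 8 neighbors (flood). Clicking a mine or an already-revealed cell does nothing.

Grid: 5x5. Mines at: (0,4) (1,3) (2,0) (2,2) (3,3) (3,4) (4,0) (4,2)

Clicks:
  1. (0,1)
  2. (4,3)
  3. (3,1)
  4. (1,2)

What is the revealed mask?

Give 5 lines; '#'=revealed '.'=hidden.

Click 1 (0,1) count=0: revealed 6 new [(0,0) (0,1) (0,2) (1,0) (1,1) (1,2)] -> total=6
Click 2 (4,3) count=3: revealed 1 new [(4,3)] -> total=7
Click 3 (3,1) count=4: revealed 1 new [(3,1)] -> total=8
Click 4 (1,2) count=2: revealed 0 new [(none)] -> total=8

Answer: ###..
###..
.....
.#...
...#.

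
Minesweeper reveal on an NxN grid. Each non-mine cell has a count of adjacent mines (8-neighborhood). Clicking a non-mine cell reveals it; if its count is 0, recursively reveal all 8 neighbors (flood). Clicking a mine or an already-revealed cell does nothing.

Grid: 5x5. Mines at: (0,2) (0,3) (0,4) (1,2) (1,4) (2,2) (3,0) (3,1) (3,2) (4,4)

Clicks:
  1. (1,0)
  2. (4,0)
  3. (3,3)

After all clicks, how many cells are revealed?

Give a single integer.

Click 1 (1,0) count=0: revealed 6 new [(0,0) (0,1) (1,0) (1,1) (2,0) (2,1)] -> total=6
Click 2 (4,0) count=2: revealed 1 new [(4,0)] -> total=7
Click 3 (3,3) count=3: revealed 1 new [(3,3)] -> total=8

Answer: 8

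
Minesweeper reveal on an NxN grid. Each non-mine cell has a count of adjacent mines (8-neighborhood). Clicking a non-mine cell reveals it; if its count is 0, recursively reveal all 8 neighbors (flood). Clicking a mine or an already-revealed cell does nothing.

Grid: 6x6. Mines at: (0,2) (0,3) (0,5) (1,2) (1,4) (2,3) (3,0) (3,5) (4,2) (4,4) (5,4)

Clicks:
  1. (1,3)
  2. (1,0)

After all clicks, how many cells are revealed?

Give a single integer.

Click 1 (1,3) count=5: revealed 1 new [(1,3)] -> total=1
Click 2 (1,0) count=0: revealed 6 new [(0,0) (0,1) (1,0) (1,1) (2,0) (2,1)] -> total=7

Answer: 7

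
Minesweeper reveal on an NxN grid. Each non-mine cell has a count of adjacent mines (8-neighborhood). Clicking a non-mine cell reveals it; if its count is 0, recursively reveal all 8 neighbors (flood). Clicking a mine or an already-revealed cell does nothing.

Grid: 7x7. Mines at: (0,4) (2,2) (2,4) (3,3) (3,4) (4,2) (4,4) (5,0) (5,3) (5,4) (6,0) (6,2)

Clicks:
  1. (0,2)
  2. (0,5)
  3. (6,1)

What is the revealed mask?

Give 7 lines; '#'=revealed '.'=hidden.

Answer: ####.#.
####...
##.....
##.....
##.....
.......
.#.....

Derivation:
Click 1 (0,2) count=0: revealed 14 new [(0,0) (0,1) (0,2) (0,3) (1,0) (1,1) (1,2) (1,3) (2,0) (2,1) (3,0) (3,1) (4,0) (4,1)] -> total=14
Click 2 (0,5) count=1: revealed 1 new [(0,5)] -> total=15
Click 3 (6,1) count=3: revealed 1 new [(6,1)] -> total=16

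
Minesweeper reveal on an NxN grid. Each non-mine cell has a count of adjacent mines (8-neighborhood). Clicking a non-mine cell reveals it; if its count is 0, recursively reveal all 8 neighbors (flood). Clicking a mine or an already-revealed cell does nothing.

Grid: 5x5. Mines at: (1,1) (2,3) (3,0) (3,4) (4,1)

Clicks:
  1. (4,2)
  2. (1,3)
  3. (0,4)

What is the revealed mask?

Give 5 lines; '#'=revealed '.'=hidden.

Click 1 (4,2) count=1: revealed 1 new [(4,2)] -> total=1
Click 2 (1,3) count=1: revealed 1 new [(1,3)] -> total=2
Click 3 (0,4) count=0: revealed 5 new [(0,2) (0,3) (0,4) (1,2) (1,4)] -> total=7

Answer: ..###
..###
.....
.....
..#..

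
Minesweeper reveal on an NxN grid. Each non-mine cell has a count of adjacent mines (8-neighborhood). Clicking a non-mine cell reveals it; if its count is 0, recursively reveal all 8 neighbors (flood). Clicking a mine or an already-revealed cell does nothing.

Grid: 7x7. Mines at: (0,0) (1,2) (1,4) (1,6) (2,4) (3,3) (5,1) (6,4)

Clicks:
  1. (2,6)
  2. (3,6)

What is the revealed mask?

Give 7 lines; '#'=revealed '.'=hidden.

Answer: .......
.......
.....##
....###
....###
....###
.....##

Derivation:
Click 1 (2,6) count=1: revealed 1 new [(2,6)] -> total=1
Click 2 (3,6) count=0: revealed 12 new [(2,5) (3,4) (3,5) (3,6) (4,4) (4,5) (4,6) (5,4) (5,5) (5,6) (6,5) (6,6)] -> total=13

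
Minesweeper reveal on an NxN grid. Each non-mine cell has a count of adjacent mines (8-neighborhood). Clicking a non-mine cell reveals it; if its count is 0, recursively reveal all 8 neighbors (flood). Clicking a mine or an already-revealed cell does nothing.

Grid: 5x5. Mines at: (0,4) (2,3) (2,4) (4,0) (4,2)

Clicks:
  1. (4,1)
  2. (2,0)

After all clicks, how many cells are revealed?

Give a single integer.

Click 1 (4,1) count=2: revealed 1 new [(4,1)] -> total=1
Click 2 (2,0) count=0: revealed 14 new [(0,0) (0,1) (0,2) (0,3) (1,0) (1,1) (1,2) (1,3) (2,0) (2,1) (2,2) (3,0) (3,1) (3,2)] -> total=15

Answer: 15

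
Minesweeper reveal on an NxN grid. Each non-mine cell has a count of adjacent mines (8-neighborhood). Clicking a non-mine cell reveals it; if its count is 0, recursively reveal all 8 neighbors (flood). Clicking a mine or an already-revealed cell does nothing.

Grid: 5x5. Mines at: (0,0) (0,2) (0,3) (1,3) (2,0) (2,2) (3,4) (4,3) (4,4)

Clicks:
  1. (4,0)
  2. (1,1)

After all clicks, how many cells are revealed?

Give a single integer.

Answer: 7

Derivation:
Click 1 (4,0) count=0: revealed 6 new [(3,0) (3,1) (3,2) (4,0) (4,1) (4,2)] -> total=6
Click 2 (1,1) count=4: revealed 1 new [(1,1)] -> total=7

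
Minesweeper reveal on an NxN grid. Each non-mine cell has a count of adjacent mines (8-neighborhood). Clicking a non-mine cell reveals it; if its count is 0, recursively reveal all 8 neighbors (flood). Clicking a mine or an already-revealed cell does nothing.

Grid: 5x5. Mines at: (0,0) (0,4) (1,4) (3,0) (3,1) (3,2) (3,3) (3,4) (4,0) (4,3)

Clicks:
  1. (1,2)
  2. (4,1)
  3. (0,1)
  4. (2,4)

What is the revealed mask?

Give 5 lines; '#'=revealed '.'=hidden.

Answer: .###.
.###.
.####
.....
.#...

Derivation:
Click 1 (1,2) count=0: revealed 9 new [(0,1) (0,2) (0,3) (1,1) (1,2) (1,3) (2,1) (2,2) (2,3)] -> total=9
Click 2 (4,1) count=4: revealed 1 new [(4,1)] -> total=10
Click 3 (0,1) count=1: revealed 0 new [(none)] -> total=10
Click 4 (2,4) count=3: revealed 1 new [(2,4)] -> total=11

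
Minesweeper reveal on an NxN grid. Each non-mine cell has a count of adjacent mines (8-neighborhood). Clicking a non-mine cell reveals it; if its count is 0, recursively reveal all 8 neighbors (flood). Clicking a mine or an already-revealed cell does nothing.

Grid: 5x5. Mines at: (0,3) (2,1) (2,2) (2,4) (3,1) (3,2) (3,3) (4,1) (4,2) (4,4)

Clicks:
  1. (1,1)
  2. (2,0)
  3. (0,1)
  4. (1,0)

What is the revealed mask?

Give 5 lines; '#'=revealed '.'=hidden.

Click 1 (1,1) count=2: revealed 1 new [(1,1)] -> total=1
Click 2 (2,0) count=2: revealed 1 new [(2,0)] -> total=2
Click 3 (0,1) count=0: revealed 5 new [(0,0) (0,1) (0,2) (1,0) (1,2)] -> total=7
Click 4 (1,0) count=1: revealed 0 new [(none)] -> total=7

Answer: ###..
###..
#....
.....
.....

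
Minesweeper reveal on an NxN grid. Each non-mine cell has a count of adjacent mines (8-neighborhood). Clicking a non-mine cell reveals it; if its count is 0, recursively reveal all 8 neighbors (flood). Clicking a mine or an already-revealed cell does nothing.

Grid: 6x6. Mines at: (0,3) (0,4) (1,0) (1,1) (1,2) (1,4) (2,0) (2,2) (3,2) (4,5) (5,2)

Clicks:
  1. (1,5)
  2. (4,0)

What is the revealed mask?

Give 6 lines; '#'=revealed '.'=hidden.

Answer: ......
.....#
......
##....
##....
##....

Derivation:
Click 1 (1,5) count=2: revealed 1 new [(1,5)] -> total=1
Click 2 (4,0) count=0: revealed 6 new [(3,0) (3,1) (4,0) (4,1) (5,0) (5,1)] -> total=7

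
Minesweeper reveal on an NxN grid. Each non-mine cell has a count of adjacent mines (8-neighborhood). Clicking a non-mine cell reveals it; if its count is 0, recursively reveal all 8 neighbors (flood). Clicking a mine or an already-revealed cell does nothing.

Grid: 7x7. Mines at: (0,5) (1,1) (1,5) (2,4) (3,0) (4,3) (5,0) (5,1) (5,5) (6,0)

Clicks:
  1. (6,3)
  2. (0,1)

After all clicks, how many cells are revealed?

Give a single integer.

Answer: 7

Derivation:
Click 1 (6,3) count=0: revealed 6 new [(5,2) (5,3) (5,4) (6,2) (6,3) (6,4)] -> total=6
Click 2 (0,1) count=1: revealed 1 new [(0,1)] -> total=7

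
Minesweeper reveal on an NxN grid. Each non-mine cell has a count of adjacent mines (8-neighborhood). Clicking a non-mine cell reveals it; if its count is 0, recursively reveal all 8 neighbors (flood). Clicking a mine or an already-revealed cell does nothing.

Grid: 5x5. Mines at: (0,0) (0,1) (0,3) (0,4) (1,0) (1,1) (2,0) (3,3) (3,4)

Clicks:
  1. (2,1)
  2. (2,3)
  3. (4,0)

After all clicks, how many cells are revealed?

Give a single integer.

Click 1 (2,1) count=3: revealed 1 new [(2,1)] -> total=1
Click 2 (2,3) count=2: revealed 1 new [(2,3)] -> total=2
Click 3 (4,0) count=0: revealed 6 new [(3,0) (3,1) (3,2) (4,0) (4,1) (4,2)] -> total=8

Answer: 8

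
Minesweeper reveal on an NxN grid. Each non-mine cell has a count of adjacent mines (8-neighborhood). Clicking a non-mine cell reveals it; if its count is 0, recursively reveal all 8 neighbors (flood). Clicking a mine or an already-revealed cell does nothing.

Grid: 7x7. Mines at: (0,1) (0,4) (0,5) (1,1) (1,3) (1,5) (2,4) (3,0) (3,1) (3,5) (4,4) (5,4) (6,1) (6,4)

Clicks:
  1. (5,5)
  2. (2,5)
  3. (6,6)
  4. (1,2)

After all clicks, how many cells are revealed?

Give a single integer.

Click 1 (5,5) count=3: revealed 1 new [(5,5)] -> total=1
Click 2 (2,5) count=3: revealed 1 new [(2,5)] -> total=2
Click 3 (6,6) count=0: revealed 5 new [(4,5) (4,6) (5,6) (6,5) (6,6)] -> total=7
Click 4 (1,2) count=3: revealed 1 new [(1,2)] -> total=8

Answer: 8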